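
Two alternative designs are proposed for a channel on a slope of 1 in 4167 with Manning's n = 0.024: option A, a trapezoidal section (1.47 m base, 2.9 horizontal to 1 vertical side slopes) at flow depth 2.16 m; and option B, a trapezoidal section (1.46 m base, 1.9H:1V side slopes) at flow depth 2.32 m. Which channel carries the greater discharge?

Channel A: With bottom width b = 1.47 m and side slope z = 2.9: A = (b + zy)y = (1.47 + 2.9×2.16)×2.16 = 16.71 m²; P = b + 2y√(1+z²) = 1.47 + 2×2.16×3.068 = 14.72 m. Hydraulic radius R = A/P = 16.71/14.72 = 1.135 m. Q_A = (1/0.024)·16.71·1.135^(2/3)·√0.00024 = 11.73 m³/s.
Channel B: With bottom width b = 1.46 m and side slope z = 1.9: A = (b + zy)y = (1.46 + 1.9×2.32)×2.32 = 13.61 m²; P = b + 2y√(1+z²) = 1.46 + 2×2.32×2.147 = 11.42 m. Hydraulic radius R = A/P = 13.61/11.42 = 1.192 m. Q_B = (1/0.024)·13.61·1.192^(2/3)·√0.00024 = 9.878 m³/s.
Q_A = 11.73 m³/s vs Q_B = 9.878 m³/s, so channel A carries more.

channel A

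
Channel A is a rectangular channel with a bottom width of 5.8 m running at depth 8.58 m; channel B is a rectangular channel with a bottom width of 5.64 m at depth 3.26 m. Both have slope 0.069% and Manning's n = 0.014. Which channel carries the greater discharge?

channel A

Channel A: Flow area A = b·y = 5.8 × 8.58 = 49.76 m². Wetted perimeter P = b + 2y = 5.8 + 2×8.58 = 22.96 m. Hydraulic radius R = A/P = 49.76/22.96 = 2.167 m. Q_A = (1/0.014)·49.76·2.167^(2/3)·√0.00069 = 156.4 m³/s.
Channel B: Flow area A = b·y = 5.64 × 3.26 = 18.39 m². Wetted perimeter P = b + 2y = 5.64 + 2×3.26 = 12.16 m. Hydraulic radius R = A/P = 18.39/12.16 = 1.512 m. Q_B = (1/0.014)·18.39·1.512^(2/3)·√0.00069 = 45.45 m³/s.
Q_A = 156.4 m³/s vs Q_B = 45.45 m³/s, so channel A carries more.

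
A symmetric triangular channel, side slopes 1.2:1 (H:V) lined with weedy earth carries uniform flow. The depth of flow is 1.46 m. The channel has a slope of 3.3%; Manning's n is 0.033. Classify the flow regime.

For a triangular section with side slope z = 1.2: A = zy² = 1.2×1.46² = 2.558 m²; P = 2y√(1+z²) = 2×1.46×1.562 = 4.561 m.
Hydraulic radius R = A/P = 2.558/4.561 = 0.5608 m.
V = (1/n) R^(2/3) √S = (1/0.033) × 0.5608^(2/3) × √0.033 = 3.744 m/s. Hydraulic depth D_h = A/T = 2.558/3.504 = 0.73 m.
Froude number Fr = V/√(g·D_h) = 3.744/√(9.81×0.73) = 1.4, which is greater than 1, so the flow is supercritical.

supercritical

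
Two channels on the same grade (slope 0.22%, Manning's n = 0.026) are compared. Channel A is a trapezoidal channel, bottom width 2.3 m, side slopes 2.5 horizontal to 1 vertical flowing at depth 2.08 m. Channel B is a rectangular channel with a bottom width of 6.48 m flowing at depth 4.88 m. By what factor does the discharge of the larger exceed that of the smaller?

2.87

Channel A: With bottom width b = 2.3 m and side slope z = 2.5: A = (b + zy)y = (2.3 + 2.5×2.08)×2.08 = 15.6 m²; P = b + 2y√(1+z²) = 2.3 + 2×2.08×2.693 = 13.5 m. Hydraulic radius R = A/P = 15.6/13.5 = 1.155 m. Q_A = (1/0.026)·15.6·1.155^(2/3)·√0.0022 = 30.99 m³/s.
Channel B: Flow area A = b·y = 6.48 × 4.88 = 31.62 m². Wetted perimeter P = b + 2y = 6.48 + 2×4.88 = 16.24 m. Hydraulic radius R = A/P = 31.62/16.24 = 1.947 m. Q_B = (1/0.026)·31.62·1.947^(2/3)·√0.0022 = 88.96 m³/s.
The larger discharge is 88.96 m³/s and the smaller is 30.99 m³/s; the ratio is 2.87.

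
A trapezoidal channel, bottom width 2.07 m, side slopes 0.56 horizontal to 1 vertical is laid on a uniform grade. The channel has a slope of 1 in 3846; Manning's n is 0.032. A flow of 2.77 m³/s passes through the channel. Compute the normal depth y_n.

Manning's equation rearranged: A R^(2/3) = nQ / (1·√S) = 0.032 × 2.77 / (√0.00026) = 5.497.
Try y = 1.31 m: A R^(2/3) = 2.961 — low.
Try y = 2.17 m: A R^(2/3) = 7.186 — high.
Try y = 1.87 m: A R^(2/3) = 5.502 — ≈ 5.497.

y_n = 1.87 m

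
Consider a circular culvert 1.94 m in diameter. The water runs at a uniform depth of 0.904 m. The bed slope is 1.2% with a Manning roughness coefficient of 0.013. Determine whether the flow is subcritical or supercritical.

For a circular section of diameter D = 1.94 m at depth y = 0.904 m, the central angle is θ = 2 arccos(1 − 2y/D) = 3.005 rad. Then A = (D²/8)(θ − sin θ) = 1.35 m² and P = Dθ/2 = 2.915 m.
Hydraulic radius R = A/P = 1.35/2.915 = 0.4631 m.
V = (1/n) R^(2/3) √S = (1/0.013) × 0.4631^(2/3) × √0.012 = 5.044 m/s. Hydraulic depth D_h = A/T = 1.35/1.936 = 0.6975 m.
Froude number Fr = V/√(g·D_h) = 5.044/√(9.81×0.6975) = 1.93, which is greater than 1, so the flow is supercritical.

supercritical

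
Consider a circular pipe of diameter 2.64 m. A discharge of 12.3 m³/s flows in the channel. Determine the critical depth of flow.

At critical depth, Q² T / (g A³) = 1, i.e. A³/T = Q²/g = 12.3²/9.81 = 15.42.
Trying y = 1.73 m: A³/T = 21.9 — over.
Trying y = 1.24 m: A³/T = 6.116 — short.
Trying y = 1.58 m: A³/T = 15.44 — close enough.

y_c = 1.58 m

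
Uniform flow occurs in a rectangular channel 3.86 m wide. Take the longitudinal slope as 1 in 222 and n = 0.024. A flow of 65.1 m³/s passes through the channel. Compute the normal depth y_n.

Manning's equation rearranged: A R^(2/3) = nQ / (1·√S) = 0.024 × 65.1 / (√0.004505) = 23.28.
Trying y = 6.18 m: A R^(2/3) = 30.85 — too large.
Trying y = 3.38 m: A R^(2/3) = 14.97 — too small.
Trying y = 4.86 m: A R^(2/3) = 23.27 — matches.

y_n = 4.86 m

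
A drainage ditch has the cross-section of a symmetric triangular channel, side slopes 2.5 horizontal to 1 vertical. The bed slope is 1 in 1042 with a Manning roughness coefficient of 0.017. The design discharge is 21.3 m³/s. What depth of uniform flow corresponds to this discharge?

y_n = 2.16 m

Manning's equation rearranged: A R^(2/3) = nQ / (1·√S) = 0.017 × 21.3 / (√0.0009597) = 11.69.
At y = 1.84 m: A R^(2/3) = 7.62 — low.
At y = 2.16 m: A R^(2/3) = 11.69 — close enough.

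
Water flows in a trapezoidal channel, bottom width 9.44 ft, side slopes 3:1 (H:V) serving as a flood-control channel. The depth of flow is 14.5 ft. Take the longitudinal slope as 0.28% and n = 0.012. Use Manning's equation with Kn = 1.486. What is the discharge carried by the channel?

With bottom width b = 9.44 ft and side slope z = 3: A = (b + zy)y = (9.44 + 3×14.5)×14.5 = 767.6 ft²; P = b + 2y√(1+z²) = 9.44 + 2×14.5×3.162 = 101.1 ft.
Hydraulic radius R = A/P = 767.6/101.1 = 7.589 ft.
Manning's equation: Q = (1.486/n) A R^(2/3) S^(1/2) = (1.486/0.012) × 767.6 × 7.589^(2/3) × 0.0028^(1/2) = 19400 ft³/s.

Q = 19400 ft³/s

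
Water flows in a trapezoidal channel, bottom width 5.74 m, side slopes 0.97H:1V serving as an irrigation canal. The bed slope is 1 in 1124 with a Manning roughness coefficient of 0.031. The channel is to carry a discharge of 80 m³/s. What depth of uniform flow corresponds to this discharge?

y_n = 4.49 m

Manning's equation rearranged: A R^(2/3) = nQ / (1·√S) = 0.031 × 80 / (√0.0008897) = 83.14.
Trying y = 4.9 m: A R^(2/3) = 98.49 — high.
Trying y = 4.49 m: A R^(2/3) = 83.13 — close enough.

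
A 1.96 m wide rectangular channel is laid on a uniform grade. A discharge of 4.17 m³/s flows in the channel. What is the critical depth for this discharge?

y_c = 0.773 m

For a rectangular channel, critical depth y_c = (q²/g)^(1/3) where q = Q/b = 4.17/1.96 = 2.128 m²/s.
So y_c = (2.128²/9.81)^(1/3) = 0.773 m.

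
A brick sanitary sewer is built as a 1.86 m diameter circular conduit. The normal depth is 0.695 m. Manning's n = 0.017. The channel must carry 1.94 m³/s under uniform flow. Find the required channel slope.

S = 0.00463

For a circular section of diameter D = 1.86 m at depth y = 0.695 m, the central angle is θ = 2 arccos(1 − 2y/D) = 2.631 rad. Then A = (D²/8)(θ − sin θ) = 0.9262 m² and P = Dθ/2 = 2.447 m.
Hydraulic radius R = A/P = 0.9262/2.447 = 0.3786 m.
From Manning's equation, S = [nQ / (1 A R^(2/3))]² = [0.017 × 1.94 / (1 × 0.9262 × 0.3786^(2/3))]² = 0.00463.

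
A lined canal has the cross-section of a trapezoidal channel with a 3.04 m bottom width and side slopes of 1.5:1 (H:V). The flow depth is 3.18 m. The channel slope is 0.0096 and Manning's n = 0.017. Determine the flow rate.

With bottom width b = 3.04 m and side slope z = 1.5: A = (b + zy)y = (3.04 + 1.5×3.18)×3.18 = 24.84 m²; P = b + 2y√(1+z²) = 3.04 + 2×3.18×1.803 = 14.51 m.
Hydraulic radius R = A/P = 24.84/14.51 = 1.712 m.
Manning's equation: Q = (1/n) A R^(2/3) S^(1/2) = (1/0.017) × 24.84 × 1.712^(2/3) × 0.0096^(1/2) = 205 m³/s.

Q = 205 m³/s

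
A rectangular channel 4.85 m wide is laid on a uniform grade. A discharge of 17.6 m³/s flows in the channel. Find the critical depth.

For a rectangular channel, critical depth y_c = (q²/g)^(1/3) where q = Q/b = 17.6/4.85 = 3.629 m²/s.
So y_c = (3.629²/9.81)^(1/3) = 1.1 m.

y_c = 1.1 m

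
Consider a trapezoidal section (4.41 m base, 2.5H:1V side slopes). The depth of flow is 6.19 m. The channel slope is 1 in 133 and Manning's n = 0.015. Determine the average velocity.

V = 12.7 m/s

With bottom width b = 4.41 m and side slope z = 2.5: A = (b + zy)y = (4.41 + 2.5×6.19)×6.19 = 123.1 m²; P = b + 2y√(1+z²) = 4.41 + 2×6.19×2.693 = 37.74 m.
Hydraulic radius R = A/P = 123.1/37.74 = 3.261 m.
From Manning's equation, V = (1/n) R^(2/3) S^(1/2) = (1/0.015) × 3.261^(2/3) × 0.007519^(1/2) = 12.7 m/s.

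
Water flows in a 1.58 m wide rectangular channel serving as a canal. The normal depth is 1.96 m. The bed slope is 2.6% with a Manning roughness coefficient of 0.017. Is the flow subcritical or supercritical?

Flow area A = b·y = 1.58 × 1.96 = 3.097 m². Wetted perimeter P = b + 2y = 1.58 + 2×1.96 = 5.5 m.
Hydraulic radius R = A/P = 3.097/5.5 = 0.5631 m.
V = (1/n) R^(2/3) √S = (1/0.017) × 0.5631^(2/3) × √0.026 = 6.468 m/s. Hydraulic depth D_h = A/T = 3.097/1.58 = 1.96 m.
Froude number Fr = V/√(g·D_h) = 6.468/√(9.81×1.96) = 1.47, which is greater than 1, so the flow is supercritical.

supercritical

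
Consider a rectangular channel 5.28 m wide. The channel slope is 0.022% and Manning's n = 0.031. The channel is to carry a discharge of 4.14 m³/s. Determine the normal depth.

Manning's equation rearranged: A R^(2/3) = nQ / (1·√S) = 0.031 × 4.14 / (√0.00022) = 8.653.
Try y = 1.87 m: A R^(2/3) = 10.49 — over.
Try y = 1.63 m: A R^(2/3) = 8.651 — close enough.

y_n = 1.63 m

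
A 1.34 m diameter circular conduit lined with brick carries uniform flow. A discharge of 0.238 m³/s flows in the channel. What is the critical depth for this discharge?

y_c = 0.25 m

At critical depth, Q² T / (g A³) = 1, i.e. A³/T = Q²/g = 0.238²/9.81 = 0.005774.
Trying y = 0.308 m: A³/T = 0.01301 — high.
Trying y = 0.209 m: A³/T = 0.002844 — low.
Trying y = 0.25 m: A³/T = 0.00575 — ≈ 0.005774.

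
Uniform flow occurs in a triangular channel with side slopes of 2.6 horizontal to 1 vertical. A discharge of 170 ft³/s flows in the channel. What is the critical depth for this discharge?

y_c = 3.05 ft

At critical depth, Q² T / (g A³) = 1, i.e. A³/T = Q²/g = 170²/32.2 = 897.5.
At y = 2.29 ft: A³/T = 212.9 — low.
At y = 3.83 ft: A³/T = 2786 — high.
At y = 3.05 ft: A³/T = 892.1 — close enough.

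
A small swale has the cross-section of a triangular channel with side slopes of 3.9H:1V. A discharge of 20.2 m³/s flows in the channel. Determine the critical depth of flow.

y_c = 1.4 m

At critical depth, Q² T / (g A³) = 1, i.e. A³/T = Q²/g = 20.2²/9.81 = 41.59.
Try y = 1.04 m: A³/T = 9.253 — low.
Try y = 1.4 m: A³/T = 40.9 — ≈ 41.59.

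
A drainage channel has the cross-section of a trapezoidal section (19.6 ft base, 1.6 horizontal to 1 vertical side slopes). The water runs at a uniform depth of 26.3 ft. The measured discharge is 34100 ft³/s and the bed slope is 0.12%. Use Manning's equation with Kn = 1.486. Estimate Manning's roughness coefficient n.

With bottom width b = 19.6 ft and side slope z = 1.6: A = (b + zy)y = (19.6 + 1.6×26.3)×26.3 = 1622 ft²; P = b + 2y√(1+z²) = 19.6 + 2×26.3×1.887 = 118.8 ft.
Hydraulic radius R = A/P = 1622/118.8 = 13.65 ft.
Rearranging Manning's equation: n = (1.486/Q) A R^(2/3) S^(1/2) = (1.486/34100) × 1622 × 13.65^(2/3) × √0.0012 = 0.014.

n = 0.014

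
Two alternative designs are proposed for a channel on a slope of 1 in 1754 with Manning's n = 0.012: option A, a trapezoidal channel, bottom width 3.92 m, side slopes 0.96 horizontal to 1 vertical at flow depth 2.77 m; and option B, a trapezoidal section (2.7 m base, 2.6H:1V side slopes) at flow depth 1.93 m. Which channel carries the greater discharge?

channel A

Channel A: With bottom width b = 3.92 m and side slope z = 0.96: A = (b + zy)y = (3.92 + 0.96×2.77)×2.77 = 18.22 m²; P = b + 2y√(1+z²) = 3.92 + 2×2.77×1.386 = 11.6 m. Hydraulic radius R = A/P = 18.22/11.6 = 1.571 m. Q_A = (1/0.012)·18.22·1.571^(2/3)·√0.0005701 = 49.01 m³/s.
Channel B: With bottom width b = 2.7 m and side slope z = 2.6: A = (b + zy)y = (2.7 + 2.6×1.93)×1.93 = 14.9 m²; P = b + 2y√(1+z²) = 2.7 + 2×1.93×2.786 = 13.45 m. Hydraulic radius R = A/P = 14.9/13.45 = 1.107 m. Q_B = (1/0.012)·14.9·1.107^(2/3)·√0.0005701 = 31.72 m³/s.
Q_A = 49.01 m³/s vs Q_B = 31.72 m³/s, so channel A carries more.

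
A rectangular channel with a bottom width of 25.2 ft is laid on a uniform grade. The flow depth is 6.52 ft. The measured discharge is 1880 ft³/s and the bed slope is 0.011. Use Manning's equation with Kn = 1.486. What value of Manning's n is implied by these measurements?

Flow area A = b·y = 25.2 × 6.52 = 164.3 ft². Wetted perimeter P = b + 2y = 25.2 + 2×6.52 = 38.24 ft.
Hydraulic radius R = A/P = 164.3/38.24 = 4.297 ft.
Rearranging Manning's equation: n = (1.486/Q) A R^(2/3) S^(1/2) = (1.486/1880) × 164.3 × 4.297^(2/3) × √0.011 = 0.036.

n = 0.036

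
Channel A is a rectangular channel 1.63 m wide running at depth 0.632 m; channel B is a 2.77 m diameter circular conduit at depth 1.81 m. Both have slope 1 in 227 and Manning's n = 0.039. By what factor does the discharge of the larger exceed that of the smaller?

6.95

Channel A: Flow area A = b·y = 1.63 × 0.632 = 1.03 m². Wetted perimeter P = b + 2y = 1.63 + 2×0.632 = 2.894 m. Hydraulic radius R = A/P = 1.03/2.894 = 0.356 m. Q_A = (1/0.039)·1.03·0.356^(2/3)·√0.004405 = 0.8806 m³/s.
Channel B: For a circular section of diameter D = 2.77 m at depth y = 1.81 m, the central angle is θ = 2 arccos(1 − 2y/D) = 3.765 rad. Then A = (D²/8)(θ − sin θ) = 4.172 m² and P = Dθ/2 = 5.215 m. Hydraulic radius R = A/P = 4.172/5.215 = 0.7999 m. Q_B = (1/0.039)·4.172·0.7999^(2/3)·√0.004405 = 6.118 m³/s.
The larger discharge is 6.118 m³/s and the smaller is 0.8806 m³/s; the ratio is 6.95.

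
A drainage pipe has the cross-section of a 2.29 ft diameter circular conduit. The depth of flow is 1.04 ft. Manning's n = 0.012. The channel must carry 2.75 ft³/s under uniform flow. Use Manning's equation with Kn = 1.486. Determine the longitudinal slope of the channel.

For a circular section of diameter D = 2.29 ft at depth y = 1.04 ft, the central angle is θ = 2 arccos(1 − 2y/D) = 2.958 rad. Then A = (D²/8)(θ − sin θ) = 1.819 ft² and P = Dθ/2 = 3.387 ft.
Hydraulic radius R = A/P = 1.819/3.387 = 0.5372 ft.
From Manning's equation, S = [nQ / (1.486 A R^(2/3))]² = [0.012 × 2.75 / (1.486 × 1.819 × 0.5372^(2/3))]² = 0.000341.

S = 0.000341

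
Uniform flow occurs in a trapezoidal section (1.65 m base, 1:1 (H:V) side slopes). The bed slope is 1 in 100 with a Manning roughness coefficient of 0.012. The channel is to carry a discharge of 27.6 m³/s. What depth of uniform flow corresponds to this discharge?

y_n = 1.35 m

Manning's equation rearranged: A R^(2/3) = nQ / (1·√S) = 0.012 × 27.6 / (√0.01) = 3.312.
Trying y = 1.01 m: A R^(2/3) = 1.903 — short.
Trying y = 1.6 m: A R^(2/3) = 4.637 — over.
Trying y = 1.35 m: A R^(2/3) = 3.315 — ≈ 3.312.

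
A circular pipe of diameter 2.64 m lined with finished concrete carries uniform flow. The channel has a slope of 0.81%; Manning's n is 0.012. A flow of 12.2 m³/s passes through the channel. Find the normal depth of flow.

y_n = 1.15 m

Manning's equation rearranged: A R^(2/3) = nQ / (1·√S) = 0.012 × 12.2 / (√0.0081) = 1.627.
Trying y = 1.26 m: A R^(2/3) = 1.916 — too large.
Trying y = 1.15 m: A R^(2/3) = 1.631 — close enough.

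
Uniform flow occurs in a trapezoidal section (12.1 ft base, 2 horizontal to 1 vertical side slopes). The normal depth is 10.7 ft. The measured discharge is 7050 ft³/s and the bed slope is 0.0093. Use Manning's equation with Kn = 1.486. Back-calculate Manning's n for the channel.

n = 0.024

With bottom width b = 12.1 ft and side slope z = 2: A = (b + zy)y = (12.1 + 2×10.7)×10.7 = 358.4 ft²; P = b + 2y√(1+z²) = 12.1 + 2×10.7×2.236 = 59.95 ft.
Hydraulic radius R = A/P = 358.4/59.95 = 5.979 ft.
Rearranging Manning's equation: n = (1.486/Q) A R^(2/3) S^(1/2) = (1.486/7050) × 358.4 × 5.979^(2/3) × √0.0093 = 0.024.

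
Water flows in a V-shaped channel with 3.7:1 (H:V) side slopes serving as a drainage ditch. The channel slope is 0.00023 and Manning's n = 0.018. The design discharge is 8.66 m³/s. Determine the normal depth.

y_n = 1.76 m

Manning's equation rearranged: A R^(2/3) = nQ / (1·√S) = 0.018 × 8.66 / (√0.00023) = 10.28.
Try y = 1.93 m: A R^(2/3) = 13.15 — too large.
Try y = 1.39 m: A R^(2/3) = 5.479 — too small.
Try y = 1.76 m: A R^(2/3) = 10.28 — close enough.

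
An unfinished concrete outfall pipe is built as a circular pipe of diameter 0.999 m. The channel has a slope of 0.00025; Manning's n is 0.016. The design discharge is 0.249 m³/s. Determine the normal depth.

y_n = 0.682 m

Manning's equation rearranged: A R^(2/3) = nQ / (1·√S) = 0.016 × 0.249 / (√0.00025) = 0.252.
Try y = 0.739 m: A R^(2/3) = 0.2789 — high.
Try y = 0.682 m: A R^(2/3) = 0.2517 — matches.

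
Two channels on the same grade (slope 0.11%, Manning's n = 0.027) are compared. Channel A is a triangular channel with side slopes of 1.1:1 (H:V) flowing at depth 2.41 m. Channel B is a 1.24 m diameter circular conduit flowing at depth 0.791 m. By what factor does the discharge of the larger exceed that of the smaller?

14.5

Channel A: For a triangular section with side slope z = 1.1: A = zy² = 1.1×2.41² = 6.389 m²; P = 2y√(1+z²) = 2×2.41×1.487 = 7.165 m. Hydraulic radius R = A/P = 6.389/7.165 = 0.8916 m. Q_A = (1/0.027)·6.389·0.8916^(2/3)·√0.0011 = 7.27 m³/s.
Channel B: For a circular section of diameter D = 1.24 m at depth y = 0.791 m, the central angle is θ = 2 arccos(1 − 2y/D) = 3.7 rad. Then A = (D²/8)(θ − sin θ) = 0.8131 m² and P = Dθ/2 = 2.294 m. Hydraulic radius R = A/P = 0.8131/2.294 = 0.3544 m. Q_B = (1/0.027)·0.8131·0.3544^(2/3)·√0.0011 = 0.5002 m³/s.
The larger discharge is 7.27 m³/s and the smaller is 0.5002 m³/s; the ratio is 14.5.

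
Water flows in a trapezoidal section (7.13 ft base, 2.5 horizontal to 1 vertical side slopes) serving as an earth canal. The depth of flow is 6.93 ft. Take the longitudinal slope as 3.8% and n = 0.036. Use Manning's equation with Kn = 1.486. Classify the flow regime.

With bottom width b = 7.13 ft and side slope z = 2.5: A = (b + zy)y = (7.13 + 2.5×6.93)×6.93 = 169.5 ft²; P = b + 2y√(1+z²) = 7.13 + 2×6.93×2.693 = 44.45 ft.
Hydraulic radius R = A/P = 169.5/44.45 = 3.813 ft.
V = (1.486/n) R^(2/3) √S = (1.486/0.036) × 3.813^(2/3) × √0.038 = 19.64 ft/s. Hydraulic depth D_h = A/T = 169.5/41.78 = 4.056 ft.
Froude number Fr = V/√(g·D_h) = 19.64/√(32.2×4.056) = 1.72, which is greater than 1, so the flow is supercritical.

supercritical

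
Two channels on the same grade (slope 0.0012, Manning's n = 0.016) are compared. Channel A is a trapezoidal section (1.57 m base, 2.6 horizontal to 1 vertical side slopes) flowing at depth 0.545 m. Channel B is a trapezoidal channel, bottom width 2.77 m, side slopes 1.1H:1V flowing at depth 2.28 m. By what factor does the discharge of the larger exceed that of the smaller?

Channel A: With bottom width b = 1.57 m and side slope z = 2.6: A = (b + zy)y = (1.57 + 2.6×0.545)×0.545 = 1.628 m²; P = b + 2y√(1+z²) = 1.57 + 2×0.545×2.786 = 4.606 m. Hydraulic radius R = A/P = 1.628/4.606 = 0.3534 m. Q_A = (1/0.016)·1.628·0.3534^(2/3)·√0.0012 = 1.762 m³/s.
Channel B: With bottom width b = 2.77 m and side slope z = 1.1: A = (b + zy)y = (2.77 + 1.1×2.28)×2.28 = 12.03 m²; P = b + 2y√(1+z²) = 2.77 + 2×2.28×1.487 = 9.549 m. Hydraulic radius R = A/P = 12.03/9.549 = 1.26 m. Q_B = (1/0.016)·12.03·1.26^(2/3)·√0.0012 = 30.4 m³/s.
The larger discharge is 30.4 m³/s and the smaller is 1.762 m³/s; the ratio is 17.3.

17.3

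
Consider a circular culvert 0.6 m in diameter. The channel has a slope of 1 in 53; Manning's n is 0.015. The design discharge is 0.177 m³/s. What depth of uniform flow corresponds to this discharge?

y_n = 0.201 m

Manning's equation rearranged: A R^(2/3) = nQ / (1·√S) = 0.015 × 0.177 / (√0.01887) = 0.01933.
At y = 0.23 m: A R^(2/3) = 0.02487 — over.
At y = 0.14 m: A R^(2/3) = 0.009531 — short.
At y = 0.201 m: A R^(2/3) = 0.01932 — ≈ 0.01933.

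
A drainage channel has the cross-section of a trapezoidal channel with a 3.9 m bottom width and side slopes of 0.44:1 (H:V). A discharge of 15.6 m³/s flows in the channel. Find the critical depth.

At critical depth, Q² T / (g A³) = 1, i.e. A³/T = Q²/g = 15.6²/9.81 = 24.81.
At y = 0.874 m: A³/T = 11.25 — short.
At y = 1.43 m: A³/T = 52.67 — over.
At y = 1.13 m: A³/T = 25.06 — close enough.

y_c = 1.13 m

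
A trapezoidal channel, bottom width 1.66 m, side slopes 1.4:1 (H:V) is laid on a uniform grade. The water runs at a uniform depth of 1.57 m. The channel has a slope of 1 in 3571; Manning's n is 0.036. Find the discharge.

Q = 2.54 m³/s

With bottom width b = 1.66 m and side slope z = 1.4: A = (b + zy)y = (1.66 + 1.4×1.57)×1.57 = 6.057 m²; P = b + 2y√(1+z²) = 1.66 + 2×1.57×1.72 = 7.062 m.
Hydraulic radius R = A/P = 6.057/7.062 = 0.8577 m.
Manning's equation: Q = (1/n) A R^(2/3) S^(1/2) = (1/0.036) × 6.057 × 0.8577^(2/3) × 0.00028^(1/2) = 2.54 m³/s.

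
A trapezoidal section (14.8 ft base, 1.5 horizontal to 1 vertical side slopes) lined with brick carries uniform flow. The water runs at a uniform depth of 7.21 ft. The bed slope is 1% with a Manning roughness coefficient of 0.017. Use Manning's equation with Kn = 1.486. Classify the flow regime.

With bottom width b = 14.8 ft and side slope z = 1.5: A = (b + zy)y = (14.8 + 1.5×7.21)×7.21 = 184.7 ft²; P = b + 2y√(1+z²) = 14.8 + 2×7.21×1.803 = 40.8 ft.
Hydraulic radius R = A/P = 184.7/40.8 = 4.527 ft.
V = (1.486/n) R^(2/3) √S = (1.486/0.017) × 4.527^(2/3) × √0.01 = 23.92 ft/s. Hydraulic depth D_h = A/T = 184.7/36.43 = 5.07 ft.
Froude number Fr = V/√(g·D_h) = 23.92/√(32.2×5.07) = 1.87, which is greater than 1, so the flow is supercritical.

supercritical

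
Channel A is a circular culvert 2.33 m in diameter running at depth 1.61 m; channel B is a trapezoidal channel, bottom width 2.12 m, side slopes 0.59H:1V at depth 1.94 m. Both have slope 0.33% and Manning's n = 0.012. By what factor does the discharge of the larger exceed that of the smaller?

2.51

Channel A: For a circular section of diameter D = 2.33 m at depth y = 1.61 m, the central angle is θ = 2 arccos(1 − 2y/D) = 3.925 rad. Then A = (D²/8)(θ − sin θ) = 3.143 m² and P = Dθ/2 = 4.573 m. Hydraulic radius R = A/P = 3.143/4.573 = 0.6873 m. Q_A = (1/0.012)·3.143·0.6873^(2/3)·√0.0033 = 11.72 m³/s.
Channel B: With bottom width b = 2.12 m and side slope z = 0.59: A = (b + zy)y = (2.12 + 0.59×1.94)×1.94 = 6.333 m²; P = b + 2y√(1+z²) = 2.12 + 2×1.94×1.161 = 6.625 m. Hydraulic radius R = A/P = 6.333/6.625 = 0.956 m. Q_B = (1/0.012)·6.333·0.956^(2/3)·√0.0033 = 29.42 m³/s.
The larger discharge is 29.42 m³/s and the smaller is 11.72 m³/s; the ratio is 2.51.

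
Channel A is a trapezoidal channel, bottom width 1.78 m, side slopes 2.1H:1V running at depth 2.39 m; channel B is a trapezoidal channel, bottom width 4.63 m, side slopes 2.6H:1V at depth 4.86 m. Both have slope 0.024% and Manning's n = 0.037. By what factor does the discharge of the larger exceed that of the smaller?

Channel A: With bottom width b = 1.78 m and side slope z = 2.1: A = (b + zy)y = (1.78 + 2.1×2.39)×2.39 = 16.25 m²; P = b + 2y√(1+z²) = 1.78 + 2×2.39×2.326 = 12.9 m. Hydraulic radius R = A/P = 16.25/12.9 = 1.26 m. Q_A = (1/0.037)·16.25·1.26^(2/3)·√0.00024 = 7.936 m³/s.
Channel B: With bottom width b = 4.63 m and side slope z = 2.6: A = (b + zy)y = (4.63 + 2.6×4.86)×4.86 = 83.91 m²; P = b + 2y√(1+z²) = 4.63 + 2×4.86×2.786 = 31.71 m. Hydraulic radius R = A/P = 83.91/31.71 = 2.647 m. Q_B = (1/0.037)·83.91·2.647^(2/3)·√0.00024 = 67.22 m³/s.
The larger discharge is 67.22 m³/s and the smaller is 7.936 m³/s; the ratio is 8.47.

8.47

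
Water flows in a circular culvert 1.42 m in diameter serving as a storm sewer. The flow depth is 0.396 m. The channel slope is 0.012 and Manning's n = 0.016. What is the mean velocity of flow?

V = 2.56 m/s

For a circular section of diameter D = 1.42 m at depth y = 0.396 m, the central angle is θ = 2 arccos(1 − 2y/D) = 2.225 rad. Then A = (D²/8)(θ − sin θ) = 0.361 m² and P = Dθ/2 = 1.58 m.
Hydraulic radius R = A/P = 0.361/1.58 = 0.2284 m.
From Manning's equation, V = (1/n) R^(2/3) S^(1/2) = (1/0.016) × 0.2284^(2/3) × 0.012^(1/2) = 2.56 m/s.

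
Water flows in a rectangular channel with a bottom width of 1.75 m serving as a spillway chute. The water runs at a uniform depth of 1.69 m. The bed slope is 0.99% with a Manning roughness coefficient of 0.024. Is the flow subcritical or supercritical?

Flow area A = b·y = 1.75 × 1.69 = 2.958 m². Wetted perimeter P = b + 2y = 1.75 + 2×1.69 = 5.13 m.
Hydraulic radius R = A/P = 2.958/5.13 = 0.5765 m.
V = (1/n) R^(2/3) √S = (1/0.024) × 0.5765^(2/3) × √0.0099 = 2.872 m/s. Hydraulic depth D_h = A/T = 2.958/1.75 = 1.69 m.
Froude number Fr = V/√(g·D_h) = 2.872/√(9.81×1.69) = 0.705, which is less than 1, so the flow is subcritical.

subcritical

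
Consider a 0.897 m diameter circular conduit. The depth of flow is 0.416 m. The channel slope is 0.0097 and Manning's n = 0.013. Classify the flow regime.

supercritical

For a circular section of diameter D = 0.897 m at depth y = 0.416 m, the central angle is θ = 2 arccos(1 − 2y/D) = 2.997 rad. Then A = (D²/8)(θ − sin θ) = 0.2868 m² and P = Dθ/2 = 1.344 m.
Hydraulic radius R = A/P = 0.2868/1.344 = 0.2134 m.
V = (1/n) R^(2/3) √S = (1/0.013) × 0.2134^(2/3) × √0.0097 = 2.706 m/s. Hydraulic depth D_h = A/T = 0.2868/0.8946 = 0.3206 m.
Froude number Fr = V/√(g·D_h) = 2.706/√(9.81×0.3206) = 1.53, which is greater than 1, so the flow is supercritical.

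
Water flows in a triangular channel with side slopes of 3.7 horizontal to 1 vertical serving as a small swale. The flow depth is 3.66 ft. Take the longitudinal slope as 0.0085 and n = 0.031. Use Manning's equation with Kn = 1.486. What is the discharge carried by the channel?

Q = 320 ft³/s

For a triangular section with side slope z = 3.7: A = zy² = 3.7×3.66² = 49.56 ft²; P = 2y√(1+z²) = 2×3.66×3.833 = 28.06 ft.
Hydraulic radius R = A/P = 49.56/28.06 = 1.767 ft.
Manning's equation: Q = (1.486/n) A R^(2/3) S^(1/2) = (1.486/0.031) × 49.56 × 1.767^(2/3) × 0.0085^(1/2) = 320 ft³/s.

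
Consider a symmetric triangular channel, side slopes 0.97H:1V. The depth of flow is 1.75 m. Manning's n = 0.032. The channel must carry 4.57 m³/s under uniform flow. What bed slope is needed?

For a triangular section with side slope z = 0.97: A = zy² = 0.97×1.75² = 2.971 m²; P = 2y√(1+z²) = 2×1.75×1.393 = 4.876 m.
Hydraulic radius R = A/P = 2.971/4.876 = 0.6092 m.
From Manning's equation, S = [nQ / (1 A R^(2/3))]² = [0.032 × 4.57 / (1 × 2.971 × 0.6092^(2/3))]² = 0.00469.

S = 0.00469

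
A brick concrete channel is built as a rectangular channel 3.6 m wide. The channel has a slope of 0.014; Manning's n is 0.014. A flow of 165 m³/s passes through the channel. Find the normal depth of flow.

y_n = 4.57 m

Manning's equation rearranged: A R^(2/3) = nQ / (1·√S) = 0.014 × 165 / (√0.014) = 19.52.
Trying y = 5.83 m: A R^(2/3) = 25.96 — too large.
Trying y = 3.98 m: A R^(2/3) = 16.53 — too small.
Trying y = 4.57 m: A R^(2/3) = 19.51 — close enough.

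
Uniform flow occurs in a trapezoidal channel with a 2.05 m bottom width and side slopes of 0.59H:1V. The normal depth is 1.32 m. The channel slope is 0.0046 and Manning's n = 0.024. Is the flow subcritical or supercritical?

subcritical

With bottom width b = 2.05 m and side slope z = 0.59: A = (b + zy)y = (2.05 + 0.59×1.32)×1.32 = 3.734 m²; P = b + 2y√(1+z²) = 2.05 + 2×1.32×1.161 = 5.115 m.
Hydraulic radius R = A/P = 3.734/5.115 = 0.73 m.
V = (1/n) R^(2/3) √S = (1/0.024) × 0.73^(2/3) × √0.0046 = 2.291 m/s. Hydraulic depth D_h = A/T = 3.734/3.608 = 1.035 m.
Froude number Fr = V/√(g·D_h) = 2.291/√(9.81×1.035) = 0.719, which is less than 1, so the flow is subcritical.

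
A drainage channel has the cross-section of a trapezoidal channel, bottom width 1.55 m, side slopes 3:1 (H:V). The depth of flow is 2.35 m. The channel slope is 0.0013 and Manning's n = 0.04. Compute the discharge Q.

Q = 20.9 m³/s

With bottom width b = 1.55 m and side slope z = 3: A = (b + zy)y = (1.55 + 3×2.35)×2.35 = 20.21 m²; P = b + 2y√(1+z²) = 1.55 + 2×2.35×3.162 = 16.41 m.
Hydraulic radius R = A/P = 20.21/16.41 = 1.231 m.
Manning's equation: Q = (1/n) A R^(2/3) S^(1/2) = (1/0.04) × 20.21 × 1.231^(2/3) × 0.0013^(1/2) = 20.9 m³/s.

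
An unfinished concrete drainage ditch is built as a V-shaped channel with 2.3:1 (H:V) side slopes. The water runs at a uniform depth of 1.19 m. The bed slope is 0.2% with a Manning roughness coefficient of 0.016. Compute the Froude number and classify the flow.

For a triangular section with side slope z = 2.3: A = zy² = 2.3×1.19² = 3.257 m²; P = 2y√(1+z²) = 2×1.19×2.508 = 5.969 m.
Hydraulic radius R = A/P = 3.257/5.969 = 0.5457 m.
V = (1/n) R^(2/3) √S = (1/0.016) × 0.5457^(2/3) × √0.002 = 1.866 m/s. Hydraulic depth D_h = A/T = 3.257/5.474 = 0.595 m.
Froude number Fr = V/√(g·D_h) = 1.866/√(9.81×0.595) = 0.773, which is less than 1, so the flow is subcritical.

subcritical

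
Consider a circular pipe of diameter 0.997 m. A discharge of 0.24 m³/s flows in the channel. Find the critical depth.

y_c = 0.273 m

At critical depth, Q² T / (g A³) = 1, i.e. A³/T = Q²/g = 0.24²/9.81 = 0.005872.
Trying y = 0.207 m: A³/T = 0.001993 — short.
Trying y = 0.309 m: A³/T = 0.009489 — over.
Trying y = 0.273 m: A³/T = 0.005868 — close enough.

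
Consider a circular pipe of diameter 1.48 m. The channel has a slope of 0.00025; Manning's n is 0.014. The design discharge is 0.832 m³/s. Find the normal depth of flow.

Manning's equation rearranged: A R^(2/3) = nQ / (1·√S) = 0.014 × 0.832 / (√0.00025) = 0.7367.
Try y = 0.832 m: A R^(2/3) = 0.5379 — short.
Try y = 1.16 m: A R^(2/3) = 0.8489 — over.
Try y = 1.03 m: A R^(2/3) = 0.7367 — close enough.

y_n = 1.03 m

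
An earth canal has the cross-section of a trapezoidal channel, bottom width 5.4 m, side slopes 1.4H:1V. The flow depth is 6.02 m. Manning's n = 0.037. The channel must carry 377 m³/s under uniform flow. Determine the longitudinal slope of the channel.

With bottom width b = 5.4 m and side slope z = 1.4: A = (b + zy)y = (5.4 + 1.4×6.02)×6.02 = 83.24 m²; P = b + 2y√(1+z²) = 5.4 + 2×6.02×1.72 = 26.11 m.
Hydraulic radius R = A/P = 83.24/26.11 = 3.188 m.
From Manning's equation, S = [nQ / (1 A R^(2/3))]² = [0.037 × 377 / (1 × 83.24 × 3.188^(2/3))]² = 0.00599.

S = 0.00599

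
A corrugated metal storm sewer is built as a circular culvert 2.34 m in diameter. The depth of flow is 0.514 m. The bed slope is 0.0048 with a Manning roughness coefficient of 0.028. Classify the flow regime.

subcritical

For a circular section of diameter D = 2.34 m at depth y = 0.514 m, the central angle is θ = 2 arccos(1 − 2y/D) = 1.951 rad. Then A = (D²/8)(θ − sin θ) = 0.6999 m² and P = Dθ/2 = 2.283 m.
Hydraulic radius R = A/P = 0.6999/2.283 = 0.3066 m.
V = (1/n) R^(2/3) √S = (1/0.028) × 0.3066^(2/3) × √0.0048 = 1.125 m/s. Hydraulic depth D_h = A/T = 0.6999/1.938 = 0.3612 m.
Froude number Fr = V/√(g·D_h) = 1.125/√(9.81×0.3612) = 0.598, which is less than 1, so the flow is subcritical.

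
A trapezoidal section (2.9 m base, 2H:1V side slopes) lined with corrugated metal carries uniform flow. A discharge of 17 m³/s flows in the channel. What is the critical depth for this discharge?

At critical depth, Q² T / (g A³) = 1, i.e. A³/T = Q²/g = 17²/9.81 = 29.46.
Trying y = 0.791 m: A³/T = 7.348 — short.
Trying y = 1.36 m: A³/T = 53.54 — over.
Trying y = 1.16 m: A³/T = 29.45 — close enough.

y_c = 1.16 m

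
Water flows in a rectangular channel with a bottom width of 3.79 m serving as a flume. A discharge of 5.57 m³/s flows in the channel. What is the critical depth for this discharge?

For a rectangular channel, critical depth y_c = (q²/g)^(1/3) where q = Q/b = 5.57/3.79 = 1.47 m²/s.
So y_c = (1.47²/9.81)^(1/3) = 0.604 m.

y_c = 0.604 m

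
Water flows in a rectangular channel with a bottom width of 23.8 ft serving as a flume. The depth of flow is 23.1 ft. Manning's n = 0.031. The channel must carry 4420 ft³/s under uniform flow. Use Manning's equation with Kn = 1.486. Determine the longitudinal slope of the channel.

S = 0.0018

Flow area A = b·y = 23.8 × 23.1 = 549.8 ft². Wetted perimeter P = b + 2y = 23.8 + 2×23.1 = 70 ft.
Hydraulic radius R = A/P = 549.8/70 = 7.854 ft.
From Manning's equation, S = [nQ / (1.486 A R^(2/3))]² = [0.031 × 4420 / (1.486 × 549.8 × 7.854^(2/3))]² = 0.0018.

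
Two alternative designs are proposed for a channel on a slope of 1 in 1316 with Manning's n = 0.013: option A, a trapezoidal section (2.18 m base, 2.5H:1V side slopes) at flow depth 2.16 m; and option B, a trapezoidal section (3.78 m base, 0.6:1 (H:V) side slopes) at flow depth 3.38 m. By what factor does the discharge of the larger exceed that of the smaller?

1.51

Channel A: With bottom width b = 2.18 m and side slope z = 2.5: A = (b + zy)y = (2.18 + 2.5×2.16)×2.16 = 16.37 m²; P = b + 2y√(1+z²) = 2.18 + 2×2.16×2.693 = 13.81 m. Hydraulic radius R = A/P = 16.37/13.81 = 1.185 m. Q_A = (1/0.013)·16.37·1.185^(2/3)·√0.0007599 = 38.89 m³/s.
Channel B: With bottom width b = 3.78 m and side slope z = 0.6: A = (b + zy)y = (3.78 + 0.6×3.38)×3.38 = 19.63 m²; P = b + 2y√(1+z²) = 3.78 + 2×3.38×1.166 = 11.66 m. Hydraulic radius R = A/P = 19.63/11.66 = 1.683 m. Q_B = (1/0.013)·19.63·1.683^(2/3)·√0.0007599 = 58.9 m³/s.
The larger discharge is 58.9 m³/s and the smaller is 38.89 m³/s; the ratio is 1.51.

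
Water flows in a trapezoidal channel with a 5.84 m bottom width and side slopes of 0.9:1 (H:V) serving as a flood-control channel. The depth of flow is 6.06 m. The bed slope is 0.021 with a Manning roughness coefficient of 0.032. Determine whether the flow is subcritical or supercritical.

With bottom width b = 5.84 m and side slope z = 0.9: A = (b + zy)y = (5.84 + 0.9×6.06)×6.06 = 68.44 m²; P = b + 2y√(1+z²) = 5.84 + 2×6.06×1.345 = 22.15 m.
Hydraulic radius R = A/P = 68.44/22.15 = 3.091 m.
V = (1/n) R^(2/3) √S = (1/0.032) × 3.091^(2/3) × √0.021 = 9.608 m/s. Hydraulic depth D_h = A/T = 68.44/16.75 = 4.087 m.
Froude number Fr = V/√(g·D_h) = 9.608/√(9.81×4.087) = 1.52, which is greater than 1, so the flow is supercritical.

supercritical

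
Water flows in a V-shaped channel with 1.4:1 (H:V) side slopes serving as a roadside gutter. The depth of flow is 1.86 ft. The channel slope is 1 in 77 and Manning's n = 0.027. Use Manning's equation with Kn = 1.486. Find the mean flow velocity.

V = 5.21 ft/s

For a triangular section with side slope z = 1.4: A = zy² = 1.4×1.86² = 4.843 ft²; P = 2y√(1+z²) = 2×1.86×1.72 = 6.4 ft.
Hydraulic radius R = A/P = 4.843/6.4 = 0.7568 ft.
From Manning's equation, V = (1.486/n) R^(2/3) S^(1/2) = (1.486/0.027) × 0.7568^(2/3) × 0.01299^(1/2) = 5.21 ft/s.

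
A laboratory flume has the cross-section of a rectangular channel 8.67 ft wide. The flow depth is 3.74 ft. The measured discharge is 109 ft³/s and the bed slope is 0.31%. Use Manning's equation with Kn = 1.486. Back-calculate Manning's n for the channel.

n = 0.0392

Flow area A = b·y = 8.67 × 3.74 = 32.43 ft². Wetted perimeter P = b + 2y = 8.67 + 2×3.74 = 16.15 ft.
Hydraulic radius R = A/P = 32.43/16.15 = 2.008 ft.
Rearranging Manning's equation: n = (1.486/Q) A R^(2/3) S^(1/2) = (1.486/109) × 32.43 × 2.008^(2/3) × √0.0031 = 0.0392.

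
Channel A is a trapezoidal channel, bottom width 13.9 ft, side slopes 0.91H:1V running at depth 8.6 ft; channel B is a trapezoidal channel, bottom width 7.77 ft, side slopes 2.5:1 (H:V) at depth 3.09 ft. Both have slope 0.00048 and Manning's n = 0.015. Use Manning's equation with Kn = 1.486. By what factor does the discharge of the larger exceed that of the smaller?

Channel A: With bottom width b = 13.9 ft and side slope z = 0.91: A = (b + zy)y = (13.9 + 0.91×8.6)×8.6 = 186.8 ft²; P = b + 2y√(1+z²) = 13.9 + 2×8.6×1.352 = 37.16 ft. Hydraulic radius R = A/P = 186.8/37.16 = 5.029 ft. Q_A = (1.486/0.015)·186.8·5.029^(2/3)·√0.00048 = 1190 ft³/s.
Channel B: With bottom width b = 7.77 ft and side slope z = 2.5: A = (b + zy)y = (7.77 + 2.5×3.09)×3.09 = 47.88 ft²; P = b + 2y√(1+z²) = 7.77 + 2×3.09×2.693 = 24.41 ft. Hydraulic radius R = A/P = 47.88/24.41 = 1.961 ft. Q_B = (1.486/0.015)·47.88·1.961^(2/3)·√0.00048 = 162.8 ft³/s.
The larger discharge is 1190 ft³/s and the smaller is 162.8 ft³/s; the ratio is 7.31.

7.31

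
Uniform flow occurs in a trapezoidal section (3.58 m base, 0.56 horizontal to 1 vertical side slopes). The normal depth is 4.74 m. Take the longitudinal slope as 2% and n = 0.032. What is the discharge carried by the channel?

Q = 210 m³/s

With bottom width b = 3.58 m and side slope z = 0.56: A = (b + zy)y = (3.58 + 0.56×4.74)×4.74 = 29.55 m²; P = b + 2y√(1+z²) = 3.58 + 2×4.74×1.146 = 14.45 m.
Hydraulic radius R = A/P = 29.55/14.45 = 2.046 m.
Manning's equation: Q = (1/n) A R^(2/3) S^(1/2) = (1/0.032) × 29.55 × 2.046^(2/3) × 0.02^(1/2) = 210 m³/s.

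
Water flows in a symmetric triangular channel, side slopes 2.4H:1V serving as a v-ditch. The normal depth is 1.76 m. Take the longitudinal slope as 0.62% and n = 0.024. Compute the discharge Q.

For a triangular section with side slope z = 2.4: A = zy² = 2.4×1.76² = 7.434 m²; P = 2y√(1+z²) = 2×1.76×2.6 = 9.152 m.
Hydraulic radius R = A/P = 7.434/9.152 = 0.8123 m.
Manning's equation: Q = (1/n) A R^(2/3) S^(1/2) = (1/0.024) × 7.434 × 0.8123^(2/3) × 0.0062^(1/2) = 21.2 m³/s.

Q = 21.2 m³/s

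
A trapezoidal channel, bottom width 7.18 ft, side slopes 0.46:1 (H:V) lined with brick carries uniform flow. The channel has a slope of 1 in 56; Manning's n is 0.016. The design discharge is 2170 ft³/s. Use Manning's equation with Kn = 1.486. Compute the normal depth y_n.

y_n = 7.4 ft

Manning's equation rearranged: A R^(2/3) = nQ / (1.486·√S) = 0.016 × 2170 / (1.486 × √0.01786) = 174.8.
Trying y = 8.84 ft: A R^(2/3) = 239.2 — high.
Trying y = 7.4 ft: A R^(2/3) = 174.9 — close enough.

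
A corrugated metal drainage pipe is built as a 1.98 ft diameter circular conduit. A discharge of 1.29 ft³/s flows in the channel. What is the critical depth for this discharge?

At critical depth, Q² T / (g A³) = 1, i.e. A³/T = Q²/g = 1.29²/32.2 = 0.05168.
Try y = 0.44 ft: A³/T = 0.08033 — high.
Try y = 0.345 ft: A³/T = 0.03097 — low.
Try y = 0.393 ft: A³/T = 0.05163 — ≈ 0.05168.

y_c = 0.393 ft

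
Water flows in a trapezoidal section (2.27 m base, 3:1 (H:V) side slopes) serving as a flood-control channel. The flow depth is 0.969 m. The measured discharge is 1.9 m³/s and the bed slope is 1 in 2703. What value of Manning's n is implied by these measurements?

With bottom width b = 2.27 m and side slope z = 3: A = (b + zy)y = (2.27 + 3×0.969)×0.969 = 5.017 m²; P = b + 2y√(1+z²) = 2.27 + 2×0.969×3.162 = 8.398 m.
Hydraulic radius R = A/P = 5.017/8.398 = 0.5973 m.
Rearranging Manning's equation: n = (1/Q) A R^(2/3) S^(1/2) = (1/1.9) × 5.017 × 0.5973^(2/3) × √0.00037 = 0.036.

n = 0.036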